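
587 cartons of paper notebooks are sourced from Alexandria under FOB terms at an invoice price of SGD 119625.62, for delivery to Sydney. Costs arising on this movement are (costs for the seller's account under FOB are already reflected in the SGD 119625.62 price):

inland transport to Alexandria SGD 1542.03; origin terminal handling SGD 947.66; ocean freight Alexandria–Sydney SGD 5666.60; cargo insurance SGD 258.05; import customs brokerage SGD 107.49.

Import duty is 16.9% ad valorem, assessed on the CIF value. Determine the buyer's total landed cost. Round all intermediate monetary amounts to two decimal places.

FOB: the seller bears costs until goods are on board at the origin port; the buyer bears freight, insurance and all costs thereafter.
Already in the invoice (seller's account under FOB): inland to port, origin terminal — exclude.
CIF value = FOB price + freight + insurance = 119625.62 + 5666.60 + 258.05 = 125550.27
Import duty = 125550.27 × 16.9% = 21218.00
Buyer bears: freight 5666.60 + insurance 258.05 + brokerage 107.49 + duty 21218.00 = 27250.14
Landed cost = invoice 119625.62 + 27250.14 = 146875.76

Total landed cost: SGD 146875.76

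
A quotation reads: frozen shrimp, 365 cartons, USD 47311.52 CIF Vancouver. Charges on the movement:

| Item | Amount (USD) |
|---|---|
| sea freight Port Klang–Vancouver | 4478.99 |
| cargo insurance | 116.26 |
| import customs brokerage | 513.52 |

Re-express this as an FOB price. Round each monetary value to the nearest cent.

Not relevant to the conversion: brokerage — on the buyer under both terms; not part of either seller's price.
From CIF to FOB, the seller no longer bears: freight, insurance.
FOB price = 47311.52 − 4478.99 − 116.26 = 42716.27

FOB price: USD 42716.27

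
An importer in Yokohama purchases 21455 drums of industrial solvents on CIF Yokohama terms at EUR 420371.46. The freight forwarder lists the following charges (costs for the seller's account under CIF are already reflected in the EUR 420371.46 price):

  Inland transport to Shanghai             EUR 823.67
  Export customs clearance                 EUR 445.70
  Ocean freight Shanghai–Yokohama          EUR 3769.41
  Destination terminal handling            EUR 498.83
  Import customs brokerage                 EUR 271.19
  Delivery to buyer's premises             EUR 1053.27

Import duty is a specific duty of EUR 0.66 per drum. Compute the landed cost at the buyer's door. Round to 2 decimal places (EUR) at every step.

Total landed cost: EUR 436355.05

CIF: the seller pays costs through ocean freight and marine insurance to the destination port.
Already in the invoice (seller's account under CIF): inland to port, export clearance, freight — exclude.
The CIF price already equals the CIF value: 420371.46
Import duty = 21455 × 0.66 = 14160.30
Buyer bears: destination terminal 498.83 + brokerage 271.19 + delivery 1053.27 + duty 14160.30 = 15983.59
Landed cost = invoice 420371.46 + 15983.59 = 436355.05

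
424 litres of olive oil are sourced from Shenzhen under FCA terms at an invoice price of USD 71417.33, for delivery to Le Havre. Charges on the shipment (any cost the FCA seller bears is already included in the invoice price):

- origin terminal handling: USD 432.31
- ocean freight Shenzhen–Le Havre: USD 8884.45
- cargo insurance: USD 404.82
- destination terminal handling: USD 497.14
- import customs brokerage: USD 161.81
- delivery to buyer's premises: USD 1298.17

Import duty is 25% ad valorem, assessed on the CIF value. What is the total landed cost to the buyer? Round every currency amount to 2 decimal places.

Total landed cost: USD 103380.76

FCA: the seller delivers export-cleared goods to the carrier; the buyer bears costs from that point.
CIF value = FCA price + origin terminal + freight + insurance = 71417.33 + 432.31 + 8884.45 + 404.82 = 81138.91
Import duty = 81138.91 × 25% = 20284.73
Buyer bears: origin terminal 432.31 + freight 8884.45 + insurance 404.82 + destination terminal 497.14 + brokerage 161.81 + delivery 1298.17 + duty 20284.73 = 31963.43
Landed cost = invoice 71417.33 + 31963.43 = 103380.76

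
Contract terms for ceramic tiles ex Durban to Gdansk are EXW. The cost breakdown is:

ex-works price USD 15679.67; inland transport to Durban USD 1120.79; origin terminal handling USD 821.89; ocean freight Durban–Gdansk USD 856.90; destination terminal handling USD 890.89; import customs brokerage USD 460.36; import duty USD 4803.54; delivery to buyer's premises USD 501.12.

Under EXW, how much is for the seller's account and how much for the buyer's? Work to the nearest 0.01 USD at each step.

Seller: USD 15679.67; buyer: USD 9455.49

EXW: the seller makes goods available at their premises; the buyer bears all onward costs.
Seller's account: goods 15679.67 = 15679.67
Buyer's account: inland to port 1120.79 + origin terminal 821.89 + freight 856.90 + destination terminal 890.89 + brokerage 460.36 + duty 4803.54 + delivery 501.12 = 9455.49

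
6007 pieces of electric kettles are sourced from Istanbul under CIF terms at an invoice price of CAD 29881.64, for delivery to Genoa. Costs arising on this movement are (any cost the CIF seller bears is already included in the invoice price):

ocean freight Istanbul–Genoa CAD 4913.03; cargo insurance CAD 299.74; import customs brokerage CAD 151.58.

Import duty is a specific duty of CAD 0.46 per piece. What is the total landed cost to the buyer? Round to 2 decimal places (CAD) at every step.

CIF: the seller pays costs through ocean freight and marine insurance to the destination port.
Already in the invoice (seller's account under CIF): freight, insurance — exclude.
The CIF price already equals the CIF value: 29881.64
Import duty = 6007 × 0.46 = 2763.22
Buyer bears: brokerage 151.58 + duty 2763.22 = 2914.80
Landed cost = invoice 29881.64 + 2914.80 = 32796.44

Total landed cost: CAD 32796.44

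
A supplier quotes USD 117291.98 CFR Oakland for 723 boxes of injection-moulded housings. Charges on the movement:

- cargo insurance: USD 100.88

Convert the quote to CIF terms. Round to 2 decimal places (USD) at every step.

CIF price: USD 117392.86

From CFR to CIF, the seller additionally bears: insurance.
CIF price = 117291.98 + 100.88 = 117392.86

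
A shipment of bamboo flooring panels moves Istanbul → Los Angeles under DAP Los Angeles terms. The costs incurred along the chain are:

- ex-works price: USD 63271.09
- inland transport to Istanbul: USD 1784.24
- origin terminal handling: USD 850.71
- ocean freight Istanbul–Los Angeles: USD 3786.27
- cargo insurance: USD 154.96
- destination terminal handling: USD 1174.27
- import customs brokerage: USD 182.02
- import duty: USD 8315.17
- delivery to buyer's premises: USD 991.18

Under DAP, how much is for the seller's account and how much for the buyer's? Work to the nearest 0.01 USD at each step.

DAP: the seller bears all costs to the named destination except import duty and clearance.
Seller's account: goods 63271.09 + inland to port 1784.24 + origin terminal 850.71 + freight 3786.27 + insurance 154.96 + destination terminal 1174.27 + delivery 991.18 = 72012.72
Buyer's account: brokerage 182.02 + duty 8315.17 = 8497.19

Seller: USD 72012.72; buyer: USD 8497.19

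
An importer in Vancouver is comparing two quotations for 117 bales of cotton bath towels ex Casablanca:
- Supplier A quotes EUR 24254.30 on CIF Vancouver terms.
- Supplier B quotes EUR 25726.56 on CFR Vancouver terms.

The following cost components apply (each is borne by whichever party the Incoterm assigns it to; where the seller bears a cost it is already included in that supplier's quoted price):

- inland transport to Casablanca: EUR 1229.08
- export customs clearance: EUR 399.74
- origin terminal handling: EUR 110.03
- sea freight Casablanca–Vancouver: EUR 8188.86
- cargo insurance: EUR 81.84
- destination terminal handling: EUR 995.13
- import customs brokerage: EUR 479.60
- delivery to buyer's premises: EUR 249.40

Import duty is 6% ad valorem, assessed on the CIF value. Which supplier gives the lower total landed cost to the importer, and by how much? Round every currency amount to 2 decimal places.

Supplier A is cheaper by EUR 1647.34

Supplier A (CIF):
The CIF price already equals the CIF value: 24254.30
Import duty = 24254.30 × 6% = 1455.26
Buyer bears (A): 995.13 + 479.60 + 249.40 = 1724.13
Landed cost (A) = invoice 24254.30 + 1724.13 + duty 1455.26 = 27433.69
Supplier B (CFR):
CIF value = CFR price + insurance = 25726.56 + 81.84 = 25808.40
Import duty = 25808.40 × 6% = 1548.50
Buyer bears (B): 81.84 + 995.13 + 479.60 + 249.40 = 1805.97
Landed cost (B) = invoice 25726.56 + 1805.97 + duty 1548.50 = 29081.03
Difference = |27433.69 − 29081.03| = 1647.34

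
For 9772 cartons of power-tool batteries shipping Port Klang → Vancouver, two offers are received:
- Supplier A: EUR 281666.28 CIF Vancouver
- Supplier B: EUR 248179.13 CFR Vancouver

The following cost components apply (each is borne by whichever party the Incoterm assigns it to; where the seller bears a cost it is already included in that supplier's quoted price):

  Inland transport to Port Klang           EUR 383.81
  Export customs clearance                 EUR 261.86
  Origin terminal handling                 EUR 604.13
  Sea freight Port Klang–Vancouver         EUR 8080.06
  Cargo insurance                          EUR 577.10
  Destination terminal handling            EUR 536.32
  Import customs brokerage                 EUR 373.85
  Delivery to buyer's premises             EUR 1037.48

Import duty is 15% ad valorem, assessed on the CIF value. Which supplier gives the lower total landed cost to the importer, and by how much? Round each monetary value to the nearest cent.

Supplier A (CIF):
The CIF price already equals the CIF value: 281666.28
Import duty = 281666.28 × 15% = 42249.94
Buyer bears (A): 536.32 + 373.85 + 1037.48 = 1947.65
Landed cost (A) = invoice 281666.28 + 1947.65 + duty 42249.94 = 325863.87
Supplier B (CFR):
CIF value = CFR price + insurance = 248179.13 + 577.10 = 248756.23
Import duty = 248756.23 × 15% = 37313.43
Buyer bears (B): 577.10 + 536.32 + 373.85 + 1037.48 = 2524.75
Landed cost (B) = invoice 248179.13 + 2524.75 + duty 37313.43 = 288017.31
Difference = |325863.87 − 288017.31| = 37846.56

Supplier B is cheaper by EUR 37846.56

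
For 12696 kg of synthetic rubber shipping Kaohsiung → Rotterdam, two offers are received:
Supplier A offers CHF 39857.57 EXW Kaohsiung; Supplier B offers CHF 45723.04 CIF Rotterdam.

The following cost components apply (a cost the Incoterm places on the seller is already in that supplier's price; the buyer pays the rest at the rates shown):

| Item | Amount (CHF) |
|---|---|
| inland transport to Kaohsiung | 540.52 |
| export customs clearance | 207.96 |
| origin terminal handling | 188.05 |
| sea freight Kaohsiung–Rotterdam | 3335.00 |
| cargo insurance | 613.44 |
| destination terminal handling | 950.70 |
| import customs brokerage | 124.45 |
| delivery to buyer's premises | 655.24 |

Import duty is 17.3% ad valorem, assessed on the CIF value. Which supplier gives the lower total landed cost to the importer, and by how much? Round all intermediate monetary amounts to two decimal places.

Supplier A (EXW):
CIF value = EXW price + inland to port + export clearance + origin terminal + freight + insurance = 39857.57 + 540.52 + 207.96 + 188.05 + 3335.00 + 613.44 = 44742.54
Import duty = 44742.54 × 17.3% = 7740.46
Buyer bears (A): 540.52 + 207.96 + 188.05 + 3335.00 + 613.44 + 950.70 + 124.45 + 655.24 = 6615.36
Landed cost (A) = invoice 39857.57 + 6615.36 + duty 7740.46 = 54213.39
Supplier B (CIF):
The CIF price already equals the CIF value: 45723.04
Import duty = 45723.04 × 17.3% = 7910.09
Buyer bears (B): 950.70 + 124.45 + 655.24 = 1730.39
Landed cost (B) = invoice 45723.04 + 1730.39 + duty 7910.09 = 55363.52
Difference = |54213.39 − 55363.52| = 1150.13

Supplier A is cheaper by CHF 1150.13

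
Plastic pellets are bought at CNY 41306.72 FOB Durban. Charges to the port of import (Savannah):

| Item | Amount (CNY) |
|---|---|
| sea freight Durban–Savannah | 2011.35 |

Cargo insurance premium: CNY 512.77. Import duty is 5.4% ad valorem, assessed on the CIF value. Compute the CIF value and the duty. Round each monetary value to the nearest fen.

CIF value: CNY 43830.84; import duty: CNY 2366.87

CIF = FOB price + freight + insurance
CIF = 41306.72 + 2011.35 + 512.77 = 43830.84
Import duty = 43830.84 × 5.4% = 2366.87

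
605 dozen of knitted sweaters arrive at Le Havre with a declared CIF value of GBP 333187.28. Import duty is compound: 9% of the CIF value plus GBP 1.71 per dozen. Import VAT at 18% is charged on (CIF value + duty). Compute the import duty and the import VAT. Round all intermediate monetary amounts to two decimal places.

Ad valorem component: 333187.28 × 9% = 29986.86
Specific component: 605 × 1.71 = 1034.55
Import duty = 29986.86 + 1034.55 = 31021.41
VAT base = CIF + duty = 333187.28 + 31021.41 = 364208.69
Import VAT = 364208.69 × 18% = 65557.56

Import duty: GBP 31021.41; import VAT: GBP 65557.56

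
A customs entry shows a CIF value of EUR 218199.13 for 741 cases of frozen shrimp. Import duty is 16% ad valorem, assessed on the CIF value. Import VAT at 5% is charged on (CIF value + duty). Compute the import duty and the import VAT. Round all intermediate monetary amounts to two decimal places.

Import duty = 218199.13 × 16% = 34911.86
VAT base = CIF + duty = 218199.13 + 34911.86 = 253110.99
Import VAT = 253110.99 × 5% = 12655.55

Import duty: EUR 34911.86; import VAT: EUR 12655.55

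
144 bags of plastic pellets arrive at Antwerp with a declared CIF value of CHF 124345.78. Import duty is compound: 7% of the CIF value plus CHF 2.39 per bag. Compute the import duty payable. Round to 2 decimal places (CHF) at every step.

Import duty: CHF 9048.36

Ad valorem component: 124345.78 × 7% = 8704.20
Specific component: 144 × 2.39 = 344.16
Import duty = 8704.20 + 344.16 = 9048.36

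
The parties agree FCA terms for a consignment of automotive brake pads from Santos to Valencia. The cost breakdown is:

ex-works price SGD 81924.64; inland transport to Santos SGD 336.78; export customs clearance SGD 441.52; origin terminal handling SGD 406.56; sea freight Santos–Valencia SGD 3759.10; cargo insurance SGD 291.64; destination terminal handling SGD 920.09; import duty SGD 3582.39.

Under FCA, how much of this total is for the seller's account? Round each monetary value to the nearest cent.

FCA: the seller delivers export-cleared goods to the carrier; the buyer bears costs from that point.
Seller's account: goods 81924.64 + inland to port 336.78 + export clearance 441.52 = 82702.94
Buyer's account: origin terminal 406.56 + freight 3759.10 + insurance 291.64 + destination terminal 920.09 + duty 3582.39 = 8959.78

Seller's account: SGD 82702.94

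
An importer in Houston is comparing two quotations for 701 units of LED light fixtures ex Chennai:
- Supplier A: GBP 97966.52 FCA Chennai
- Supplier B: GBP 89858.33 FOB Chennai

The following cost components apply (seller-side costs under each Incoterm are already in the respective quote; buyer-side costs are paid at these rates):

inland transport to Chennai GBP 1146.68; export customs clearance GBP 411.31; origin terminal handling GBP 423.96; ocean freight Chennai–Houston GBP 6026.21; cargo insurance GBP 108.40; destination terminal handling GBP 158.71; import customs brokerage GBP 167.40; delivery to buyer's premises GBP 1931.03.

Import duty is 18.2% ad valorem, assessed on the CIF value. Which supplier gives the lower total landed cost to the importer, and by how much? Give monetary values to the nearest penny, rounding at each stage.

Supplier B is cheaper by GBP 10085.00

Supplier A (FCA):
CIF value = FCA price + origin terminal + freight + insurance = 97966.52 + 423.96 + 6026.21 + 108.40 = 104525.09
Import duty = 104525.09 × 18.2% = 19023.57
Buyer bears (A): 423.96 + 6026.21 + 108.40 + 158.71 + 167.40 + 1931.03 = 8815.71
Landed cost (A) = invoice 97966.52 + 8815.71 + duty 19023.57 = 125805.80
Supplier B (FOB):
CIF value = FOB price + freight + insurance = 89858.33 + 6026.21 + 108.40 = 95992.94
Import duty = 95992.94 × 18.2% = 17470.72
Buyer bears (B): 6026.21 + 108.40 + 158.71 + 167.40 + 1931.03 = 8391.75
Landed cost (B) = invoice 89858.33 + 8391.75 + duty 17470.72 = 115720.80
Difference = |125805.80 − 115720.80| = 10085.00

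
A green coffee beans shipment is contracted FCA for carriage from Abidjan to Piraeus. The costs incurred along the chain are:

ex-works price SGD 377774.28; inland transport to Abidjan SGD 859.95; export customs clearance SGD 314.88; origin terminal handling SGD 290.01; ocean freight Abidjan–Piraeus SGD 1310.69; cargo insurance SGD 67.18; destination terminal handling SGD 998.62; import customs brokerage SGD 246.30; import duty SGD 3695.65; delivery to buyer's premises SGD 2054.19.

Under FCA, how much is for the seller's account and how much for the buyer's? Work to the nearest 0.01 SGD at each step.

Seller: SGD 378949.11; buyer: SGD 8662.64

FCA: the seller delivers export-cleared goods to the carrier; the buyer bears costs from that point.
Seller's account: goods 377774.28 + inland to port 859.95 + export clearance 314.88 = 378949.11
Buyer's account: origin terminal 290.01 + freight 1310.69 + insurance 67.18 + destination terminal 998.62 + brokerage 246.30 + duty 3695.65 + delivery 2054.19 = 8662.64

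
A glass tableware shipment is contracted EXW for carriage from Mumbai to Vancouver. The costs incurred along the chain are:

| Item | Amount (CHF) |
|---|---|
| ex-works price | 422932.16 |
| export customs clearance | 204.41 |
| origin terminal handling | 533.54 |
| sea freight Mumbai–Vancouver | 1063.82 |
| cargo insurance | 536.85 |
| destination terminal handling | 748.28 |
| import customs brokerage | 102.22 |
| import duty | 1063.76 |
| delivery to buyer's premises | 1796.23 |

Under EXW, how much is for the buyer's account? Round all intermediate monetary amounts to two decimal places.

Buyer's account: CHF 6049.11

EXW: the seller makes goods available at their premises; the buyer bears all onward costs.
Seller's account: goods 422932.16 = 422932.16
Buyer's account: export clearance 204.41 + origin terminal 533.54 + freight 1063.82 + insurance 536.85 + destination terminal 748.28 + brokerage 102.22 + duty 1063.76 + delivery 1796.23 = 6049.11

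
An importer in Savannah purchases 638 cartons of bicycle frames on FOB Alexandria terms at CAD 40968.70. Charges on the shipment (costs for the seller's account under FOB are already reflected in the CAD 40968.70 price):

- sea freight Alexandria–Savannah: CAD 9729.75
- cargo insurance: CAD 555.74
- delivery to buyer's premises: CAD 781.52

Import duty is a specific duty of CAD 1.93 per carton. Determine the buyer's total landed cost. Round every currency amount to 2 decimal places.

Total landed cost: CAD 53267.05

FOB: the seller bears costs until goods are on board at the origin port; the buyer bears freight, insurance and all costs thereafter.
CIF value = FOB price + freight + insurance = 40968.70 + 9729.75 + 555.74 = 51254.19
Import duty = 638 × 1.93 = 1231.34
Buyer bears: freight 9729.75 + insurance 555.74 + delivery 781.52 + duty 1231.34 = 12298.35
Landed cost = invoice 40968.70 + 12298.35 = 53267.05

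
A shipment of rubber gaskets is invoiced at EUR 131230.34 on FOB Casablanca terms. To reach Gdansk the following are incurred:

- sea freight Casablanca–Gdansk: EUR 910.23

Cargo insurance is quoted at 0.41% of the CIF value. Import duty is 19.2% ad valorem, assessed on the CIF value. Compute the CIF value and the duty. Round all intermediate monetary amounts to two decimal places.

CIF value: EUR 132684.58; import duty: EUR 25475.44

Let C be the CIF value. C = FOB price + freight + 0.41% × C
C − 0.41% × C = 131230.34 + 910.23
0.9959 × C = 132140.57
C = 132140.57 / 0.9959 = 132684.58
Insurance premium = 0.41% × 132684.58 = 544.01
Import duty = 132684.58 × 19.2% = 25475.44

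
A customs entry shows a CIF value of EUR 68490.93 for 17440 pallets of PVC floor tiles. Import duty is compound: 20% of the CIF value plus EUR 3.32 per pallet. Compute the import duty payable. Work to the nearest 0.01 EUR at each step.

Import duty: EUR 71598.99

Ad valorem component: 68490.93 × 20% = 13698.19
Specific component: 17440 × 3.32 = 57900.80
Import duty = 13698.19 + 57900.80 = 71598.99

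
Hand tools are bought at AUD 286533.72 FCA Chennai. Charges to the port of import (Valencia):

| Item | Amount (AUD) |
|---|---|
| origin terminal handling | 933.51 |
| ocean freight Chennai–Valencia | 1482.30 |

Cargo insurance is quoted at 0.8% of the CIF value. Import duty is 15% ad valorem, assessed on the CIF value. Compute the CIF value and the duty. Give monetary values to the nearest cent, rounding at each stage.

Let C be the CIF value. C = FCA price + pre-shipment costs + freight + 0.8% × C
C − 0.8% × C = 286533.72 + 933.51 + 1482.30
0.992 × C = 288949.53
C = 288949.53 / 0.992 = 291279.77
Insurance premium = 0.8% × 291279.77 = 2330.24
Import duty = 291279.77 × 15% = 43691.97

CIF value: AUD 291279.77; import duty: AUD 43691.97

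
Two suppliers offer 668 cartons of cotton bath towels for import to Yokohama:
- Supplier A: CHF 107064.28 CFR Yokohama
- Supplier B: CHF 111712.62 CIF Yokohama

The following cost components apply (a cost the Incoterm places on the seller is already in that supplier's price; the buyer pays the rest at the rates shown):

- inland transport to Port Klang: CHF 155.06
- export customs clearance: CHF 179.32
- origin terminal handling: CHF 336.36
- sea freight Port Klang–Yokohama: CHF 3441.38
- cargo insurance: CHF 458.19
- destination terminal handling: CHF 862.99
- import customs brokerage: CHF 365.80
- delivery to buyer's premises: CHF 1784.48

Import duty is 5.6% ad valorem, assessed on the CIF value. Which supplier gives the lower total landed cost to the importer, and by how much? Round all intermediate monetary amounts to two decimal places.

Supplier A is cheaper by CHF 4424.80

Supplier A (CFR):
CIF value = CFR price + insurance = 107064.28 + 458.19 = 107522.47
Import duty = 107522.47 × 5.6% = 6021.26
Buyer bears (A): 458.19 + 862.99 + 365.80 + 1784.48 = 3471.46
Landed cost (A) = invoice 107064.28 + 3471.46 + duty 6021.26 = 116557.00
Supplier B (CIF):
The CIF price already equals the CIF value: 111712.62
Import duty = 111712.62 × 5.6% = 6255.91
Buyer bears (B): 862.99 + 365.80 + 1784.48 = 3013.27
Landed cost (B) = invoice 111712.62 + 3013.27 + duty 6255.91 = 120981.80
Difference = |116557.00 − 120981.80| = 4424.80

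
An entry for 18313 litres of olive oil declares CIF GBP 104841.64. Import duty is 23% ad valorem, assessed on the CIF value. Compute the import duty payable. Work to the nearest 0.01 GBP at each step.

Import duty = 104841.64 × 23% = 24113.58

Import duty: GBP 24113.58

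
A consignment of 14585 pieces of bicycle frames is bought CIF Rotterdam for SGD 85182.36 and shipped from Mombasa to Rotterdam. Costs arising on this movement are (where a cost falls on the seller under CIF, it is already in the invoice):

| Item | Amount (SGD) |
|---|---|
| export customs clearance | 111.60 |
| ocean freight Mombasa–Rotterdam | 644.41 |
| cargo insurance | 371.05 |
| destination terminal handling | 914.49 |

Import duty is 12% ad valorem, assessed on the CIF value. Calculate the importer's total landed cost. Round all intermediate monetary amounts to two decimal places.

Total landed cost: SGD 96318.73

CIF: the seller pays costs through ocean freight and marine insurance to the destination port.
Already in the invoice (seller's account under CIF): export clearance, freight, insurance — exclude.
The CIF price already equals the CIF value: 85182.36
Import duty = 85182.36 × 12% = 10221.88
Buyer bears: destination terminal 914.49 + duty 10221.88 = 11136.37
Landed cost = invoice 85182.36 + 11136.37 = 96318.73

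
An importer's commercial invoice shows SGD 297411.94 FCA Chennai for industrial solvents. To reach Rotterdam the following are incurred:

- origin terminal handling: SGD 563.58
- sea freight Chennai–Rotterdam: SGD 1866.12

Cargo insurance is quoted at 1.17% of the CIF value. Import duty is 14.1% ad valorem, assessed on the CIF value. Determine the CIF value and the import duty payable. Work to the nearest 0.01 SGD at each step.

CIF value: SGD 303391.32; import duty: SGD 42778.18

Let C be the CIF value. C = FCA price + pre-shipment costs + freight + 1.17% × C
C − 1.17% × C = 297411.94 + 563.58 + 1866.12
0.9883 × C = 299841.64
C = 299841.64 / 0.9883 = 303391.32
Insurance premium = 1.17% × 303391.32 = 3549.68
Import duty = 303391.32 × 14.1% = 42778.18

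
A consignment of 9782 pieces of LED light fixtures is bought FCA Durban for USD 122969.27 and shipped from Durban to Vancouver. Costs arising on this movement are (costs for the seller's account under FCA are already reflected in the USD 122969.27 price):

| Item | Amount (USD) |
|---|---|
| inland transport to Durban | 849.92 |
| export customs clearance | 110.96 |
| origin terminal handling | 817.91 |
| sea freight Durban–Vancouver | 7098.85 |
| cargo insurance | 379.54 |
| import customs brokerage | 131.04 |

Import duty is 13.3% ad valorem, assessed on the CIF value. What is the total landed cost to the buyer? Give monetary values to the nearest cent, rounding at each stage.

FCA: the seller delivers export-cleared goods to the carrier; the buyer bears costs from that point.
Already in the invoice (seller's account under FCA): inland to port, export clearance — exclude.
CIF value = FCA price + origin terminal + freight + insurance = 122969.27 + 817.91 + 7098.85 + 379.54 = 131265.57
Import duty = 131265.57 × 13.3% = 17458.32
Buyer bears: origin terminal 817.91 + freight 7098.85 + insurance 379.54 + brokerage 131.04 + duty 17458.32 = 25885.66
Landed cost = invoice 122969.27 + 25885.66 = 148854.93

Total landed cost: USD 148854.93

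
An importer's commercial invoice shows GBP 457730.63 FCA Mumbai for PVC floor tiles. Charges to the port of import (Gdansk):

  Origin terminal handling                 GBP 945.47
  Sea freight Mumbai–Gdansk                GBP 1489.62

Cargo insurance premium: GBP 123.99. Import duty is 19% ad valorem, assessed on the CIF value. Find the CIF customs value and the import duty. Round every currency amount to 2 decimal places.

CIF = FCA price + pre-shipment costs + freight + insurance
CIF = 457730.63 + 945.47 + 1489.62 + 123.99 = 460289.71
Import duty = 460289.71 × 19% = 87455.04

CIF value: GBP 460289.71; import duty: GBP 87455.04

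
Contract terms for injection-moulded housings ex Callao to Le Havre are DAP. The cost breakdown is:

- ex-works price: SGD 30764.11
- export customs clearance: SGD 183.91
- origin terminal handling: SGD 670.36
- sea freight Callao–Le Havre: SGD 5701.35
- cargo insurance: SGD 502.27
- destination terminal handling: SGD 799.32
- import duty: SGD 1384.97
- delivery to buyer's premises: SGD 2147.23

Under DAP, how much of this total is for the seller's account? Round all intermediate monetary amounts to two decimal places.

DAP: the seller bears all costs to the named destination except import duty and clearance.
Seller's account: goods 30764.11 + export clearance 183.91 + origin terminal 670.36 + freight 5701.35 + insurance 502.27 + destination terminal 799.32 + delivery 2147.23 = 40768.55
Buyer's account: duty 1384.97 = 1384.97

Seller's account: SGD 40768.55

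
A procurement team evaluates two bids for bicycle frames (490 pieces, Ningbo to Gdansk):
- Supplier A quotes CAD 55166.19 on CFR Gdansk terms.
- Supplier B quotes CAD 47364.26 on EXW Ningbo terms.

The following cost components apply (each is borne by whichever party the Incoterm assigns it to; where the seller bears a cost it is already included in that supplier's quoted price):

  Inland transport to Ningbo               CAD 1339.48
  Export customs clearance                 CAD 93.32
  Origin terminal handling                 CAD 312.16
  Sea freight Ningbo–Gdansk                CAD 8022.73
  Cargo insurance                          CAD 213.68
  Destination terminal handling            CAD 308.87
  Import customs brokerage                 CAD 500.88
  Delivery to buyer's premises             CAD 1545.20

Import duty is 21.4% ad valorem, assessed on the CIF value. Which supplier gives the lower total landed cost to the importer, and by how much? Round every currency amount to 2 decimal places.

Supplier A (CFR):
CIF value = CFR price + insurance = 55166.19 + 213.68 = 55379.87
Import duty = 55379.87 × 21.4% = 11851.29
Buyer bears (A): 213.68 + 308.87 + 500.88 + 1545.20 = 2568.63
Landed cost (A) = invoice 55166.19 + 2568.63 + duty 11851.29 = 69586.11
Supplier B (EXW):
CIF value = EXW price + inland to port + export clearance + origin terminal + freight + insurance = 47364.26 + 1339.48 + 93.32 + 312.16 + 8022.73 + 213.68 = 57345.63
Import duty = 57345.63 × 21.4% = 12271.96
Buyer bears (B): 1339.48 + 93.32 + 312.16 + 8022.73 + 213.68 + 308.87 + 500.88 + 1545.20 = 12336.32
Landed cost (B) = invoice 47364.26 + 12336.32 + duty 12271.96 = 71972.54
Difference = |69586.11 − 71972.54| = 2386.43

Supplier A is cheaper by CAD 2386.43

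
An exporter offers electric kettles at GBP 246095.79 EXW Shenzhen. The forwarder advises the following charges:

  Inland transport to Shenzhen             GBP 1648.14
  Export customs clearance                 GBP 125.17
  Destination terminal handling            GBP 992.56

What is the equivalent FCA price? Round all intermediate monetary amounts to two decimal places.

FCA price: GBP 247869.10

Not relevant to the conversion: destination terminal — on the buyer under both terms; not part of either seller's price.
From EXW to FCA, the seller additionally bears: inland to port, export clearance.
FCA price = 246095.79 + 1648.14 + 125.17 = 247869.10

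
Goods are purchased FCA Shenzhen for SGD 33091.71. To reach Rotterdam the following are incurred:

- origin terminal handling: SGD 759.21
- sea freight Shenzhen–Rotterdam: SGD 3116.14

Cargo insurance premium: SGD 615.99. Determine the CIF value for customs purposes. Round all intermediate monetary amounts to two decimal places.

CIF value: SGD 37583.05

CIF = FCA price + pre-shipment costs + freight + insurance
CIF = 33091.71 + 759.21 + 3116.14 + 615.99 = 37583.05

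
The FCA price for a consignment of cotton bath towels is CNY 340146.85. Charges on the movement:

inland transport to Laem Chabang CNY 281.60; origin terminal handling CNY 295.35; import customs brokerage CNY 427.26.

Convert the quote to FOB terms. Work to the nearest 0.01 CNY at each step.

FOB price: CNY 340442.20

Not relevant to the conversion: inland to port — on the seller under both FCA and FOB; already in the FCA price and stays in the FOB price. brokerage — on the buyer under both terms; not part of either seller's price.
From FCA to FOB, the seller additionally bears: origin terminal.
FOB price = 340146.85 + 295.35 = 340442.20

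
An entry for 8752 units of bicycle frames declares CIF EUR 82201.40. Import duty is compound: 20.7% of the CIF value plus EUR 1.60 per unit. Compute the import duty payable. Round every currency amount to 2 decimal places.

Ad valorem component: 82201.40 × 20.7% = 17015.69
Specific component: 8752 × 1.60 = 14003.20
Import duty = 17015.69 + 14003.20 = 31018.89

Import duty: EUR 31018.89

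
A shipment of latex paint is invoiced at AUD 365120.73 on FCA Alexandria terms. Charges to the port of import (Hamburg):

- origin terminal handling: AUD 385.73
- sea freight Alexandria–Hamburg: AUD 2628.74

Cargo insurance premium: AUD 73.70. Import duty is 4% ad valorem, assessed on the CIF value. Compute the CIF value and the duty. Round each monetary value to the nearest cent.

CIF = FCA price + pre-shipment costs + freight + insurance
CIF = 365120.73 + 385.73 + 2628.74 + 73.70 = 368208.90
Import duty = 368208.90 × 4% = 14728.36

CIF value: AUD 368208.90; import duty: AUD 14728.36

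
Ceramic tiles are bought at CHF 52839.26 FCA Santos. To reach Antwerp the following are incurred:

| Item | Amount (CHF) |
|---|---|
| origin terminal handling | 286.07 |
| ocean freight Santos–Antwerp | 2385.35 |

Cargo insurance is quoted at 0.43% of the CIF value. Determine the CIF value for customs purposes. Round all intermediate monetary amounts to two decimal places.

Let C be the CIF value. C = FCA price + pre-shipment costs + freight + 0.43% × C
C − 0.43% × C = 52839.26 + 286.07 + 2385.35
0.9957 × C = 55510.68
C = 55510.68 / 0.9957 = 55750.41
Insurance premium = 0.43% × 55750.41 = 239.73

CIF value: CHF 55750.41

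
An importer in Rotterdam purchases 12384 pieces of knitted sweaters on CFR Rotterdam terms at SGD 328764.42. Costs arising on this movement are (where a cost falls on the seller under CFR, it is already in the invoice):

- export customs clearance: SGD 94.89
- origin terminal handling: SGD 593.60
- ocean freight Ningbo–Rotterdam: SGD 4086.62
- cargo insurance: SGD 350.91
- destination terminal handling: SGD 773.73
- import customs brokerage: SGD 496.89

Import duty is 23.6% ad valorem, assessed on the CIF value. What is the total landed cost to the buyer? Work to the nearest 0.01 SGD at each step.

Total landed cost: SGD 408057.17

CFR: the seller pays costs through ocean freight to the destination port, but not insurance.
Already in the invoice (seller's account under CFR): export clearance, origin terminal, freight — exclude.
CIF value = CFR price + insurance = 328764.42 + 350.91 = 329115.33
Import duty = 329115.33 × 23.6% = 77671.22
Buyer bears: insurance 350.91 + destination terminal 773.73 + brokerage 496.89 + duty 77671.22 = 79292.75
Landed cost = invoice 328764.42 + 79292.75 = 408057.17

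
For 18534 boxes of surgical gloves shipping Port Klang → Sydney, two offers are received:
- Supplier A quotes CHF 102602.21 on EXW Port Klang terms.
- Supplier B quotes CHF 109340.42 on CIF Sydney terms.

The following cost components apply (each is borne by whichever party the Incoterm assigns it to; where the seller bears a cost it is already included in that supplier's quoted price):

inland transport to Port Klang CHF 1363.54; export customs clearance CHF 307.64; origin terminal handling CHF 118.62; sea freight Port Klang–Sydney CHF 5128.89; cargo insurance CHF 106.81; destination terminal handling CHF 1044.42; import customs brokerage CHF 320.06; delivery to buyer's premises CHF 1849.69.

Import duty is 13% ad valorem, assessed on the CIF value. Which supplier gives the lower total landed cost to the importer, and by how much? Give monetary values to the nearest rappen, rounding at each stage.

Supplier A (EXW):
CIF value = EXW price + inland to port + export clearance + origin terminal + freight + insurance = 102602.21 + 1363.54 + 307.64 + 118.62 + 5128.89 + 106.81 = 109627.71
Import duty = 109627.71 × 13% = 14251.60
Buyer bears (A): 1363.54 + 307.64 + 118.62 + 5128.89 + 106.81 + 1044.42 + 320.06 + 1849.69 = 10239.67
Landed cost (A) = invoice 102602.21 + 10239.67 + duty 14251.60 = 127093.48
Supplier B (CIF):
The CIF price already equals the CIF value: 109340.42
Import duty = 109340.42 × 13% = 14214.25
Buyer bears (B): 1044.42 + 320.06 + 1849.69 = 3214.17
Landed cost (B) = invoice 109340.42 + 3214.17 + duty 14214.25 = 126768.84
Difference = |127093.48 − 126768.84| = 324.64

Supplier B is cheaper by CHF 324.64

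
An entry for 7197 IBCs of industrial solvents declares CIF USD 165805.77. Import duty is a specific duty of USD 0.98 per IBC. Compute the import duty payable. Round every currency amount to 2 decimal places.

Import duty = 7197 × 0.98 = 7053.06

Import duty: USD 7053.06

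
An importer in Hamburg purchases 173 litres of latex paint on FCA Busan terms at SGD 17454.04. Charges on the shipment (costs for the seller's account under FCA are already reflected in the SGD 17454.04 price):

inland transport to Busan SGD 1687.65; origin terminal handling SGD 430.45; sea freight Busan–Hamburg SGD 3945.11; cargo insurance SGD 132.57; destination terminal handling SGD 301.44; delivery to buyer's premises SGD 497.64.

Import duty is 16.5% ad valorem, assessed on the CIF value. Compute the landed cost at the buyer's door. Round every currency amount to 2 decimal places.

Total landed cost: SGD 26385.01

FCA: the seller delivers export-cleared goods to the carrier; the buyer bears costs from that point.
Already in the invoice (seller's account under FCA): inland to port — exclude.
CIF value = FCA price + origin terminal + freight + insurance = 17454.04 + 430.45 + 3945.11 + 132.57 = 21962.17
Import duty = 21962.17 × 16.5% = 3623.76
Buyer bears: origin terminal 430.45 + freight 3945.11 + insurance 132.57 + destination terminal 301.44 + delivery 497.64 + duty 3623.76 = 8930.97
Landed cost = invoice 17454.04 + 8930.97 = 26385.01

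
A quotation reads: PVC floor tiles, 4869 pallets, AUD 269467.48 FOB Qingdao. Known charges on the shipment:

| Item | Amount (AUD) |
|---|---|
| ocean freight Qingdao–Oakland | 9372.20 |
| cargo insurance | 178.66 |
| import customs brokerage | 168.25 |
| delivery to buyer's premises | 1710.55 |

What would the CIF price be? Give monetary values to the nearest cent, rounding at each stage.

CIF price: AUD 279018.34

Not relevant to the conversion: delivery, brokerage — on the buyer under both terms; not part of either seller's price.
From FOB to CIF, the seller additionally bears: freight, insurance.
CIF price = 269467.48 + 9372.20 + 178.66 = 279018.34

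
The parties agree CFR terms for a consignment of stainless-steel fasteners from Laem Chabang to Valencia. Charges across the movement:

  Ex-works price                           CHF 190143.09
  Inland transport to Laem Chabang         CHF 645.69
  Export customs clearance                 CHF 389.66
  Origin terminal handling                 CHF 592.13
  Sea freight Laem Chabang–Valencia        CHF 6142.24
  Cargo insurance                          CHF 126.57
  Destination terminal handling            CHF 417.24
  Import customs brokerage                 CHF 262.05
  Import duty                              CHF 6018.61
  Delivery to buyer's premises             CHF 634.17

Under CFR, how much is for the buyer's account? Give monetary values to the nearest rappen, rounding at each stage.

Buyer's account: CHF 7458.64

CFR: the seller pays costs through ocean freight to the destination port, but not insurance.
Seller's account: goods 190143.09 + inland to port 645.69 + export clearance 389.66 + origin terminal 592.13 + freight 6142.24 = 197912.81
Buyer's account: insurance 126.57 + destination terminal 417.24 + brokerage 262.05 + duty 6018.61 + delivery 634.17 = 7458.64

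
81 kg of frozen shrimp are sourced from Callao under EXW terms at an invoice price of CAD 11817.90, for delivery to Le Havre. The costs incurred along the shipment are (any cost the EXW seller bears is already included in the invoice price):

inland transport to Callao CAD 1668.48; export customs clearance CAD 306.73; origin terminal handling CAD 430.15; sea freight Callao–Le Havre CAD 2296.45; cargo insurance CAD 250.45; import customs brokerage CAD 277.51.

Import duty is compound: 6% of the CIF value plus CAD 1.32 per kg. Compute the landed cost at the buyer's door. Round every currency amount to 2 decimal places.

Total landed cost: CAD 18160.80

EXW: the seller makes goods available at their premises; the buyer bears all onward costs.
CIF value = EXW price + inland to port + export clearance + origin terminal + freight + insurance = 11817.90 + 1668.48 + 306.73 + 430.15 + 2296.45 + 250.45 = 16770.16
Ad valorem component: 16770.16 × 6% = 1006.21
Specific component: 81 × 1.32 = 106.92
Import duty = 1006.21 + 106.92 = 1113.13
Buyer bears: inland to port 1668.48 + export clearance 306.73 + origin terminal 430.15 + freight 2296.45 + insurance 250.45 + brokerage 277.51 + duty 1113.13 = 6342.90
Landed cost = invoice 11817.90 + 6342.90 = 18160.80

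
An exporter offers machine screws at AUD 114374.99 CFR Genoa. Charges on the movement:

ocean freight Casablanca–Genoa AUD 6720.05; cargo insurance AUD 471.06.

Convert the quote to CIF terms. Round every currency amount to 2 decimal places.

Not relevant to the conversion: freight — on the seller under both CFR and CIF; already in the CFR price and stays in the CIF price.
From CFR to CIF, the seller additionally bears: insurance.
CIF price = 114374.99 + 471.06 = 114846.05

CIF price: AUD 114846.05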